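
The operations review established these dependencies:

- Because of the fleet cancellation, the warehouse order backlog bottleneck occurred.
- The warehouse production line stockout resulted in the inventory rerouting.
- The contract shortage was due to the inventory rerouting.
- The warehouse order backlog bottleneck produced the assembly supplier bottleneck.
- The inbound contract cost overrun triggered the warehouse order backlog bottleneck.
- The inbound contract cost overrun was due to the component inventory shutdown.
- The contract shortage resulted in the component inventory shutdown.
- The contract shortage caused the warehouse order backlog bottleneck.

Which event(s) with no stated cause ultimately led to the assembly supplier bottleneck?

the fleet cancellation, the warehouse production line stockout

Tracing upstream from the assembly supplier bottleneck: the assembly supplier bottleneck ← the warehouse order backlog bottleneck ← the contract shortage ← the inventory rerouting ← the warehouse production line stockout.
A separate upstream branch: the assembly supplier bottleneck ← the warehouse order backlog bottleneck ← the fleet cancellation.
Each of those chain origins has no stated cause.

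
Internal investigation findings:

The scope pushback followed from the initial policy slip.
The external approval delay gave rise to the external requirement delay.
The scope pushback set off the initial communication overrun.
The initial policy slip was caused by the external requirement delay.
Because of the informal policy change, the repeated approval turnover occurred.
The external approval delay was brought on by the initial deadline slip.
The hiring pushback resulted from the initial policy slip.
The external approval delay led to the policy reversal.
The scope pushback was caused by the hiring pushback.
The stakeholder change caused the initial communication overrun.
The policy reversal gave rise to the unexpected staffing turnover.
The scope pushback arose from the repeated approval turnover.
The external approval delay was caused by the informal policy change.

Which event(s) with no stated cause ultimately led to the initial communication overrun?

Tracing upstream from the initial communication overrun: the initial communication overrun ← the scope pushback ← the repeated approval turnover ← the informal policy change.
A separate upstream branch: the initial communication overrun ← the scope pushback ← the initial policy slip ← the external requirement delay ← the external approval delay ← the initial deadline slip.
A separate upstream branch: the initial communication overrun ← the stakeholder change.
Each of those chain origins has no stated cause.

the informal policy change, the initial deadline slip, the stakeholder change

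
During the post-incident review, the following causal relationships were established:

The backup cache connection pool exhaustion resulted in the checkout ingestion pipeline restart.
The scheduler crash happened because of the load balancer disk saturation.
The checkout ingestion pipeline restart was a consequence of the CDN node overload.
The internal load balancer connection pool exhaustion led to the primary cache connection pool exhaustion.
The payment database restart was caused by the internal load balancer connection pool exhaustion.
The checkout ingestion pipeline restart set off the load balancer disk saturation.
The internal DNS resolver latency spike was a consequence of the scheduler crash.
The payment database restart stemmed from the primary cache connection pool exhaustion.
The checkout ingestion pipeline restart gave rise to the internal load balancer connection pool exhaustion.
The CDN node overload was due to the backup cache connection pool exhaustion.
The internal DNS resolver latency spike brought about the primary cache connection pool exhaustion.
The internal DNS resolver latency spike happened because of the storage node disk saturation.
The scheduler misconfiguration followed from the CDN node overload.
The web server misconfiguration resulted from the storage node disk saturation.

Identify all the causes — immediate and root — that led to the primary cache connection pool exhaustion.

Immediate causes of the primary cache connection pool exhaustion: the internal DNS resolver latency spike, the internal load balancer connection pool exhaustion.
Further upstream: the storage node disk saturation, the backup cache connection pool exhaustion, the CDN node overload, the checkout ingestion pipeline restart, the load balancer disk saturation, the scheduler crash.

the CDN node overload, the backup cache connection pool exhaustion, the checkout ingestion pipeline restart, the internal DNS resolver latency spike, the internal load balancer connection pool exhaustion, the load balancer disk saturation, the scheduler crash, the storage node disk saturation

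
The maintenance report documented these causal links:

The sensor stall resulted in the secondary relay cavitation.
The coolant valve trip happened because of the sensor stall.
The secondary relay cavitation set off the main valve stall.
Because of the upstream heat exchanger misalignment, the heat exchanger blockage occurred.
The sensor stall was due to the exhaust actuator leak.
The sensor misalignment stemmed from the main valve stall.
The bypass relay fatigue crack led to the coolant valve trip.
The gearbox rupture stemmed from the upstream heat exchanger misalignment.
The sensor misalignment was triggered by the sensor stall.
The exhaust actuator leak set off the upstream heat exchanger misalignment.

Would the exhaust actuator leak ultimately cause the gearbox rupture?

Yes

There is a causal chain: the exhaust actuator leak → the upstream heat exchanger misalignment → the gearbox rupture.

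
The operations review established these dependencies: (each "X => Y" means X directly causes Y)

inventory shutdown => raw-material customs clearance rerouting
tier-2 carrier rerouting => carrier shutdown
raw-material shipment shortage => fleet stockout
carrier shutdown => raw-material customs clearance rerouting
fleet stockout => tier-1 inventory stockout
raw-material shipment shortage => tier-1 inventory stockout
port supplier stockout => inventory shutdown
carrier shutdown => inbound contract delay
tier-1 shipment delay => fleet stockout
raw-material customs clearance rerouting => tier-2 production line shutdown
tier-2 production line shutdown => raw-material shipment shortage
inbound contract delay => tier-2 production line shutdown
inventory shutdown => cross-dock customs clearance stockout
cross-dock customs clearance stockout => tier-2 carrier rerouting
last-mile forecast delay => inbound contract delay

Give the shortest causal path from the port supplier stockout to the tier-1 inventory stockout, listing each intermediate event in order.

the port supplier stockout → the inventory shutdown → the raw-material customs clearance rerouting → the tier-2 production line shutdown → the raw-material shipment shortage → the tier-1 inventory stockout

the port supplier stockout → the inventory shutdown
the inventory shutdown → the raw-material customs clearance rerouting
the raw-material customs clearance rerouting → the tier-2 production line shutdown
the tier-2 production line shutdown → the raw-material shipment shortage
the raw-material shipment shortage → the tier-1 inventory stockout
Length: 5 steps.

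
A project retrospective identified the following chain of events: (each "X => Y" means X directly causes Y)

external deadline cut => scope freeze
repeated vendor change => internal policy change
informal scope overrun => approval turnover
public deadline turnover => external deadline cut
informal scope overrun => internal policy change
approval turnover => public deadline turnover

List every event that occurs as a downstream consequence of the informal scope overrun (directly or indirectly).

the approval turnover, the external deadline cut, the internal policy change, the public deadline turnover, the scope freeze

Direct effects: the internal policy change, the approval turnover.
2 steps out: the public deadline turnover.
3 steps out: the external deadline cut.
4 steps out: the scope freeze.
Not reachable from it: the repeated vendor change.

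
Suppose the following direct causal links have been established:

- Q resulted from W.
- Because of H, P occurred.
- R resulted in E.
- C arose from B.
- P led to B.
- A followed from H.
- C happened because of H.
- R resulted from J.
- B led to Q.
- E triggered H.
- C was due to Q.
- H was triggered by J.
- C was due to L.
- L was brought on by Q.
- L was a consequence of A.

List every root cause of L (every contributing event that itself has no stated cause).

Tracing upstream from L: L ← A ← H ← J.
A separate upstream branch: L ← Q ← W.
Each of those chain origins has no stated cause.

J, W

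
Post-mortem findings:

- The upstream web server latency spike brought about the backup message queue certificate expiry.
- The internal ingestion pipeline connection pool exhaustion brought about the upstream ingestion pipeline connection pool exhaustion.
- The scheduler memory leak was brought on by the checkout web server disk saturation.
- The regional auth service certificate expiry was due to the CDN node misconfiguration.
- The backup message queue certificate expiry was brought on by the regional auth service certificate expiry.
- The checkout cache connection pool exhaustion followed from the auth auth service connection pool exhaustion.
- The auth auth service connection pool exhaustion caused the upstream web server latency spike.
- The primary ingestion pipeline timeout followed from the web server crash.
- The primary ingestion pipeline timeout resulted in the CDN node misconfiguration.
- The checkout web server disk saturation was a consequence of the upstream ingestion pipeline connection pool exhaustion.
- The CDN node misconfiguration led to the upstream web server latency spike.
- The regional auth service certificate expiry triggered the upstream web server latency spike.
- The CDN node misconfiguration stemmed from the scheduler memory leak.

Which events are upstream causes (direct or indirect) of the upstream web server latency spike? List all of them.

Immediate causes of the upstream web server latency spike: the auth auth service connection pool exhaustion, the CDN node misconfiguration, the regional auth service certificate expiry.
Further upstream: the internal ingestion pipeline connection pool exhaustion, the upstream ingestion pipeline connection pool exhaustion, the checkout web server disk saturation, the scheduler memory leak, the web server crash, the primary ingestion pipeline timeout.

the CDN node misconfiguration, the auth auth service connection pool exhaustion, the checkout web server disk saturation, the internal ingestion pipeline connection pool exhaustion, the primary ingestion pipeline timeout, the regional auth service certificate expiry, the scheduler memory leak, the upstream ingestion pipeline connection pool exhaustion, the web server crash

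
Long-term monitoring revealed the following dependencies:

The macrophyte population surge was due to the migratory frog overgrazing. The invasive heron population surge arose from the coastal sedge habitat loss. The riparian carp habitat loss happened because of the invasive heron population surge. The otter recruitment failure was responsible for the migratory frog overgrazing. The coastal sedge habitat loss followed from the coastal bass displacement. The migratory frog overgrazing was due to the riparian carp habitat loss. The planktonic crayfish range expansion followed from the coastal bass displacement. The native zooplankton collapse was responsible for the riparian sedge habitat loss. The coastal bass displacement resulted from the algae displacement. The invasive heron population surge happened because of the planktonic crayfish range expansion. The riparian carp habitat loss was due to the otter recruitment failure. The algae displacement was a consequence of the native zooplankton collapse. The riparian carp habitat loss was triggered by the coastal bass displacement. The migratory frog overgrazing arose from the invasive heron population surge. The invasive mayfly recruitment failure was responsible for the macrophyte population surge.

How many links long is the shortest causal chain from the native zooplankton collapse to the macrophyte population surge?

5

Shortest chain: the native zooplankton collapse → the algae displacement → the coastal bass displacement → the riparian carp habitat loss → the migratory frog overgrazing → the macrophyte population surge.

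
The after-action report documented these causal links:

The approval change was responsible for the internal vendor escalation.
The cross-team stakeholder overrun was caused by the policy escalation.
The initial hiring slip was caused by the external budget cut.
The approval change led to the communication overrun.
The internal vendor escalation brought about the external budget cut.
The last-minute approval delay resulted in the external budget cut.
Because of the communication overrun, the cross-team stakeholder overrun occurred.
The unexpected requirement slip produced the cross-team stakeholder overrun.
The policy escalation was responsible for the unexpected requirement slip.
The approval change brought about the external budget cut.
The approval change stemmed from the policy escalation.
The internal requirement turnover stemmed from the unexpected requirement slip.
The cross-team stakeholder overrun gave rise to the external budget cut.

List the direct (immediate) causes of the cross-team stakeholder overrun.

Upstream contributors include the approval change, but only the communication overrun, the policy escalation, the unexpected requirement slip feed directly into the cross-team stakeholder overrun.

the communication overrun, the policy escalation, the unexpected requirement slip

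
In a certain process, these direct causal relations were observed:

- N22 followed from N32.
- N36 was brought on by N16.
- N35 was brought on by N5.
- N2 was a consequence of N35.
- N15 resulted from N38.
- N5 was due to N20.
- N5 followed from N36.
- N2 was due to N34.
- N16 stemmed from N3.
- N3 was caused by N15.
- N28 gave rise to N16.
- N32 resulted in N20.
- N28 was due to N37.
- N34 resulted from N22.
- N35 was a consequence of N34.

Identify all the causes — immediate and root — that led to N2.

N15, N16, N20, N22, N28, N3, N32, N34, N35, N36, N37, N38, N5

Immediate causes of N2: N34, N35.
Further upstream: N38, N37, N32, N15, N22, N3, N28, N16, N20, N36, N5.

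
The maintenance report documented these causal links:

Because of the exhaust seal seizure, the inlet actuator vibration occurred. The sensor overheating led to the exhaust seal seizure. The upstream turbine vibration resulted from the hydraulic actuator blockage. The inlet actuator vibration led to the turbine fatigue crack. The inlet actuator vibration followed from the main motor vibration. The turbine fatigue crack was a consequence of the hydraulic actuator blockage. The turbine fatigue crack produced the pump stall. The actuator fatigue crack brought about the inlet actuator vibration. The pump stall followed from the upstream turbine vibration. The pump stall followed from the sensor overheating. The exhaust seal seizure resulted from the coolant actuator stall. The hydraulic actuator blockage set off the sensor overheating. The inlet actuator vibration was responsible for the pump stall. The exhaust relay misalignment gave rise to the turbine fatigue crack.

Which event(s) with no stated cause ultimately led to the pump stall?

Tracing upstream from the pump stall: the pump stall ← the sensor overheating ← the hydraulic actuator blockage.
A separate upstream branch: the pump stall ← the inlet actuator vibration ← the exhaust seal seizure ← the coolant actuator stall.
A separate upstream branch: the pump stall ← the inlet actuator vibration ← the actuator fatigue crack.
A separate upstream branch: the pump stall ← the inlet actuator vibration ← the main motor vibration.
A separate upstream branch: the pump stall ← the turbine fatigue crack ← the exhaust relay misalignment.
Each of those chain origins has no stated cause.

the actuator fatigue crack, the coolant actuator stall, the exhaust relay misalignment, the hydraulic actuator blockage, the main motor vibration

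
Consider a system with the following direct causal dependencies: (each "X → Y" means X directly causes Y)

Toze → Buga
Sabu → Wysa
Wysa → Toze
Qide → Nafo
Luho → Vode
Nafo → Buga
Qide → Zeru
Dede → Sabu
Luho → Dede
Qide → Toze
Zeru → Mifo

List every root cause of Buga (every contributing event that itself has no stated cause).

Tracing upstream from Buga: Buga ← Toze ← Wysa ← Sabu ← Dede ← Luho.
A separate upstream branch: Buga ← Nafo ← Qide.
Each of those chain origins has no stated cause.

Luho, Qide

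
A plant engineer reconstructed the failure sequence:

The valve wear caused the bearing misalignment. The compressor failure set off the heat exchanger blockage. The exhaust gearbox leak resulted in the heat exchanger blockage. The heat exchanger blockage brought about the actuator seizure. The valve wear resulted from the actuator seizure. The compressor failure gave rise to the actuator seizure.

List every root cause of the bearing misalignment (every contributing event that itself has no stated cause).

the compressor failure, the exhaust gearbox leak

Tracing upstream from the bearing misalignment: the bearing misalignment ← the valve wear ← the actuator seizure ← the compressor failure.
A separate upstream branch: the bearing misalignment ← the valve wear ← the actuator seizure ← the heat exchanger blockage ← the exhaust gearbox leak.
Each of those chain origins has no stated cause.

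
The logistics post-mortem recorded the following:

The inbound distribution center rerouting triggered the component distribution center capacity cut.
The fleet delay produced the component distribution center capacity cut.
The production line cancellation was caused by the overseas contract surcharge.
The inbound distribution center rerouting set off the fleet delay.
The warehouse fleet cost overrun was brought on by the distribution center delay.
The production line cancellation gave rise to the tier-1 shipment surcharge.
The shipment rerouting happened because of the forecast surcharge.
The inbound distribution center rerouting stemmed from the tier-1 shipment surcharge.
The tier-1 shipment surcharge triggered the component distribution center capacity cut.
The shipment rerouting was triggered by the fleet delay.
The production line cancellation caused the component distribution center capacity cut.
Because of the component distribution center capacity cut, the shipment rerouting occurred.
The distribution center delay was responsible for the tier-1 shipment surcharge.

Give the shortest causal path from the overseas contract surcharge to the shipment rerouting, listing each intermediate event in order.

the overseas contract surcharge → the production line cancellation
the production line cancellation → the component distribution center capacity cut
the component distribution center capacity cut → the shipment rerouting
Length: 3 steps.

the overseas contract surcharge → the production line cancellation → the component distribution center capacity cut → the shipment rerouting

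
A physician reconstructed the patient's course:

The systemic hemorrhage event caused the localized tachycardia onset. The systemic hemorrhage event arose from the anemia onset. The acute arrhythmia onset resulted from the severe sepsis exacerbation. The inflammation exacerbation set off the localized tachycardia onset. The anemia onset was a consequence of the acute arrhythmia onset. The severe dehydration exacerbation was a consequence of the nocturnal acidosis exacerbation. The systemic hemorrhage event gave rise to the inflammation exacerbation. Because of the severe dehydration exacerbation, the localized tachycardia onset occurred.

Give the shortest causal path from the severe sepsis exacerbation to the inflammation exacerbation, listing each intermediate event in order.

the severe sepsis exacerbation → the acute arrhythmia onset → the anemia onset → the systemic hemorrhage event → the inflammation exacerbation

the severe sepsis exacerbation → the acute arrhythmia onset
the acute arrhythmia onset → the anemia onset
the anemia onset → the systemic hemorrhage event
the systemic hemorrhage event → the inflammation exacerbation
Length: 4 steps.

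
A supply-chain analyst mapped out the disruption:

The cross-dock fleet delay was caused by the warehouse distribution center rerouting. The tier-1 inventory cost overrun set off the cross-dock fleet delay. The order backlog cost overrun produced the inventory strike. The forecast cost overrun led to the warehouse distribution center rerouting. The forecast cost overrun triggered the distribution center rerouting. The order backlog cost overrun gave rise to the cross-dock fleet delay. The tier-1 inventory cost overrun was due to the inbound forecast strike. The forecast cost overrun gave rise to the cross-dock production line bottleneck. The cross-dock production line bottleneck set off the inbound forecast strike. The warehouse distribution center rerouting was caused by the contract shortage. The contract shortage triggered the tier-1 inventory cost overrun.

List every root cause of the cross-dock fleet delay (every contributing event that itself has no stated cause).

Tracing upstream from the cross-dock fleet delay: the cross-dock fleet delay ← the warehouse distribution center rerouting ← the forecast cost overrun.
A separate upstream branch: the cross-dock fleet delay ← the warehouse distribution center rerouting ← the contract shortage.
A separate upstream branch: the cross-dock fleet delay ← the order backlog cost overrun.
Each of those chain origins has no stated cause.

the contract shortage, the forecast cost overrun, the order backlog cost overrun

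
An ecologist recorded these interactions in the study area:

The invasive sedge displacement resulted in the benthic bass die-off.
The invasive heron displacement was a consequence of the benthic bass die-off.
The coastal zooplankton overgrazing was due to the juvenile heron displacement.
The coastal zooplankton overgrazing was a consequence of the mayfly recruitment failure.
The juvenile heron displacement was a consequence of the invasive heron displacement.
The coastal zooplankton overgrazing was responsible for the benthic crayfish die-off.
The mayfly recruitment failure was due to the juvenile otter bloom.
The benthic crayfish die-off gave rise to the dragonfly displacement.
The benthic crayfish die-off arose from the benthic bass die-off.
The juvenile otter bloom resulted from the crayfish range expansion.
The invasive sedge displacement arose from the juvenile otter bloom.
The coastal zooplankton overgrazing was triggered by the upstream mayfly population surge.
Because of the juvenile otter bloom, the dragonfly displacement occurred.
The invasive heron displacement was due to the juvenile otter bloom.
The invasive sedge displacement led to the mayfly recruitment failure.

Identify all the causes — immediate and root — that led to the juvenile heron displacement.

the benthic bass die-off, the crayfish range expansion, the invasive heron displacement, the invasive sedge displacement, the juvenile otter bloom

Immediate cause of the juvenile heron displacement: the invasive heron displacement.
Further upstream: the crayfish range expansion, the juvenile otter bloom, the invasive sedge displacement, the benthic bass die-off.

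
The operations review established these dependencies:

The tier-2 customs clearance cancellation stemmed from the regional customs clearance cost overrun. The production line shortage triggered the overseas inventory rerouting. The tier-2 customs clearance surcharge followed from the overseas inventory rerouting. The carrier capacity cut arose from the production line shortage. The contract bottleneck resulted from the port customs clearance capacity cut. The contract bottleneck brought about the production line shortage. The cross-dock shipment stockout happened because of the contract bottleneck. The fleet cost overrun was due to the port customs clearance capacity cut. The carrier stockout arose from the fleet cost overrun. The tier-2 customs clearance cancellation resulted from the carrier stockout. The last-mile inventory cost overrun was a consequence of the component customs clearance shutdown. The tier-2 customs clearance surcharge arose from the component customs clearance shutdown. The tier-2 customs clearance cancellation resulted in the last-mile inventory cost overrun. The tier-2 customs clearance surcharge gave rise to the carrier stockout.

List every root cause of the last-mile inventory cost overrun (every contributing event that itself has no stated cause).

the component customs clearance shutdown, the port customs clearance capacity cut, the regional customs clearance cost overrun

Tracing upstream from the last-mile inventory cost overrun: the last-mile inventory cost overrun ← the tier-2 customs clearance cancellation ← the carrier stockout ← the fleet cost overrun ← the port customs clearance capacity cut.
A separate upstream branch: the last-mile inventory cost overrun ← the tier-2 customs clearance cancellation ← the regional customs clearance cost overrun.
A separate upstream branch: the last-mile inventory cost overrun ← the component customs clearance shutdown.
Each of those chain origins has no stated cause.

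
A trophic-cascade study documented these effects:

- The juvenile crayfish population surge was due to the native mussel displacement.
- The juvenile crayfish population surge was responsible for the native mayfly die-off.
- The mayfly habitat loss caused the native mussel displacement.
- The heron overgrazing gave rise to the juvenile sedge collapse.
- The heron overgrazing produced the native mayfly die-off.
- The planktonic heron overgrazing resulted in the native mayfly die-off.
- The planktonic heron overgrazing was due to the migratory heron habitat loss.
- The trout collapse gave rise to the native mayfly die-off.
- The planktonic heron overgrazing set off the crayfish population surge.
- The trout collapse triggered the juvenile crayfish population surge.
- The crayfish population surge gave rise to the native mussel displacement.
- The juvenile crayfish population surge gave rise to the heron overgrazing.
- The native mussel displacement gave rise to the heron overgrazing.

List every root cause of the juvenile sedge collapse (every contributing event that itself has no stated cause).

the mayfly habitat loss, the migratory heron habitat loss, the trout collapse

Tracing upstream from the juvenile sedge collapse: the juvenile sedge collapse ← the heron overgrazing ← the native mussel displacement ← the crayfish population surge ← the planktonic heron overgrazing ← the migratory heron habitat loss.
A separate upstream branch: the juvenile sedge collapse ← the heron overgrazing ← the juvenile crayfish population surge ← the trout collapse.
A separate upstream branch: the juvenile sedge collapse ← the heron overgrazing ← the native mussel displacement ← the mayfly habitat loss.
Each of those chain origins has no stated cause.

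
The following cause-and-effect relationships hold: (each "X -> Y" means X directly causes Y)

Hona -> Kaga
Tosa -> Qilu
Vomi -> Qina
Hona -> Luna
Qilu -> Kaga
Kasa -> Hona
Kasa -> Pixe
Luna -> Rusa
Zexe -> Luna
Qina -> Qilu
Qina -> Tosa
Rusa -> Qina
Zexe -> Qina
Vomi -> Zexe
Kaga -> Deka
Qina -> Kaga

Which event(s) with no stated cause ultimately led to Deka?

Kasa, Vomi

Tracing upstream from Deka: Deka ← Kaga ← Hona ← Kasa.
A separate upstream branch: Deka ← Kaga ← Qina ← Vomi.
Each of those chain origins has no stated cause.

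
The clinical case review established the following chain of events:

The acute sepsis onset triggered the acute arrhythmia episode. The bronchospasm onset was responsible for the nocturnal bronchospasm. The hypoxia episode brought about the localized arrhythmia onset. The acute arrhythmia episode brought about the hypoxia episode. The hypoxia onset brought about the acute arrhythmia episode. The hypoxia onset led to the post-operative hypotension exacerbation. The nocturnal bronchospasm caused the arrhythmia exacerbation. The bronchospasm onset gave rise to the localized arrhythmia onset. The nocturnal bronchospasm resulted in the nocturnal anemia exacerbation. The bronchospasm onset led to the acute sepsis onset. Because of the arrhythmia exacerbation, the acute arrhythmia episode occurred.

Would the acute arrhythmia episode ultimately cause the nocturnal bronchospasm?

The acute arrhythmia episode leads to the hypoxia episode, the localized arrhythmia onset; the nocturnal bronchospasm is not among them.

No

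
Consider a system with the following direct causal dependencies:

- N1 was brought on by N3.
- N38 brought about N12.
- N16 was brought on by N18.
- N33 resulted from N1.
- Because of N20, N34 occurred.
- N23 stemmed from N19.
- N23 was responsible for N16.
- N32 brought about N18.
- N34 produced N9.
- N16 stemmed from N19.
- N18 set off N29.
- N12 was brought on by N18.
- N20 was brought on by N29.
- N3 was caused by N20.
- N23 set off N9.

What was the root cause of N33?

N32

Tracing upstream from N33: N33 ← N1 ← N3 ← N20 ← N29 ← N18 ← N32.
N32 has no stated cause, so it is the root.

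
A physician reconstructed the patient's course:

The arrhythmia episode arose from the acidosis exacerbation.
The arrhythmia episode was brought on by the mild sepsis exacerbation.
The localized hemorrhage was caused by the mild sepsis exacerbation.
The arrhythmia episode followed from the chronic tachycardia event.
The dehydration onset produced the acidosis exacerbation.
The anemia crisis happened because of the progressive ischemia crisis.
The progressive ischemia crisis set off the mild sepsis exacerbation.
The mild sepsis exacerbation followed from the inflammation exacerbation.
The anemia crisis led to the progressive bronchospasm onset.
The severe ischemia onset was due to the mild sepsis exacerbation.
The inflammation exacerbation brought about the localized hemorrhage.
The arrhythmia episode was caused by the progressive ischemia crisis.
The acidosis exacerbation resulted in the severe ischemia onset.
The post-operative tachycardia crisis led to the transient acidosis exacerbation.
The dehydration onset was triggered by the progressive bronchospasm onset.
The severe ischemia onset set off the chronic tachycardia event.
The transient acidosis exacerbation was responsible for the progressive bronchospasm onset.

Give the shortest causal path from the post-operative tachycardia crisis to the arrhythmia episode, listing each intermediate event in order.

the post-operative tachycardia crisis → the transient acidosis exacerbation
the transient acidosis exacerbation → the progressive bronchospasm onset
the progressive bronchospasm onset → the dehydration onset
the dehydration onset → the acidosis exacerbation
the acidosis exacerbation → the arrhythmia episode
Length: 5 steps.

the post-operative tachycardia crisis → the transient acidosis exacerbation → the progressive bronchospasm onset → the dehydration onset → the acidosis exacerbation → the arrhythmia episode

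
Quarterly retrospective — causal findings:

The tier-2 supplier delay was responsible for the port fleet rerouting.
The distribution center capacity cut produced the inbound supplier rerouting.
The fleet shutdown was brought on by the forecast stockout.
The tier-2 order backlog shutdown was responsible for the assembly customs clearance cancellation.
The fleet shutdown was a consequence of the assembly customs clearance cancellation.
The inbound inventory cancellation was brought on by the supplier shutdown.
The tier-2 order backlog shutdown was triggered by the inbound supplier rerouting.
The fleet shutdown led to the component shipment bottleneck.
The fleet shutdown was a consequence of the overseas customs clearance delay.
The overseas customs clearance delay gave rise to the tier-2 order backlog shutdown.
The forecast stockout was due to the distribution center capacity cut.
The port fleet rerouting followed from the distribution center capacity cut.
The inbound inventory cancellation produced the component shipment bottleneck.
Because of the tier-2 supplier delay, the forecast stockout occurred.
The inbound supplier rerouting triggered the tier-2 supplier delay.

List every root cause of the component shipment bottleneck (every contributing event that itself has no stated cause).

the distribution center capacity cut, the overseas customs clearance delay, the supplier shutdown

Tracing upstream from the component shipment bottleneck: the component shipment bottleneck ← the inbound inventory cancellation ← the supplier shutdown.
A separate upstream branch: the component shipment bottleneck ← the fleet shutdown ← the forecast stockout ← the distribution center capacity cut.
A separate upstream branch: the component shipment bottleneck ← the fleet shutdown ← the overseas customs clearance delay.
Each of those chain origins has no stated cause.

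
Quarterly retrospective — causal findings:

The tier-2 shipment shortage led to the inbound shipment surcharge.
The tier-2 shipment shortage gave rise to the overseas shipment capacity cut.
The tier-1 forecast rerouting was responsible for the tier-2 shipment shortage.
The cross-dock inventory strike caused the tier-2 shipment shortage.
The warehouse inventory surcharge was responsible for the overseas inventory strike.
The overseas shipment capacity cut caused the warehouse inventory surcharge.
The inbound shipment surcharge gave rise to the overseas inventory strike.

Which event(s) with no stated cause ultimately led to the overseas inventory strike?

Tracing upstream from the overseas inventory strike: the overseas inventory strike ← the inbound shipment surcharge ← the tier-2 shipment shortage ← the cross-dock inventory strike.
A separate upstream branch: the overseas inventory strike ← the inbound shipment surcharge ← the tier-2 shipment shortage ← the tier-1 forecast rerouting.
Each of those chain origins has no stated cause.

the cross-dock inventory strike, the tier-1 forecast rerouting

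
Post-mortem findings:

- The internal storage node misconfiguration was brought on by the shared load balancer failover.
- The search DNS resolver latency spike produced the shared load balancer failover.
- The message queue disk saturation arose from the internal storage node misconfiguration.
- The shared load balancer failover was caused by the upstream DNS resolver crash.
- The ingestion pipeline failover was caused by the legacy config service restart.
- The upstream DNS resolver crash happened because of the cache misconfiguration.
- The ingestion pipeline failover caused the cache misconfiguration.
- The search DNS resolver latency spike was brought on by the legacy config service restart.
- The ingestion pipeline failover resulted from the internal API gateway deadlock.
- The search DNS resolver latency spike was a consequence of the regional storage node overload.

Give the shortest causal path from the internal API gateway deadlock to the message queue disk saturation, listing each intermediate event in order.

the internal API gateway deadlock → the ingestion pipeline failover
the ingestion pipeline failover → the cache misconfiguration
the cache misconfiguration → the upstream DNS resolver crash
the upstream DNS resolver crash → the shared load balancer failover
the shared load balancer failover → the internal storage node misconfiguration
the internal storage node misconfiguration → the message queue disk saturation
Length: 6 steps.

the internal API gateway deadlock → the ingestion pipeline failover → the cache misconfiguration → the upstream DNS resolver crash → the shared load balancer failover → the internal storage node misconfiguration → the message queue disk saturation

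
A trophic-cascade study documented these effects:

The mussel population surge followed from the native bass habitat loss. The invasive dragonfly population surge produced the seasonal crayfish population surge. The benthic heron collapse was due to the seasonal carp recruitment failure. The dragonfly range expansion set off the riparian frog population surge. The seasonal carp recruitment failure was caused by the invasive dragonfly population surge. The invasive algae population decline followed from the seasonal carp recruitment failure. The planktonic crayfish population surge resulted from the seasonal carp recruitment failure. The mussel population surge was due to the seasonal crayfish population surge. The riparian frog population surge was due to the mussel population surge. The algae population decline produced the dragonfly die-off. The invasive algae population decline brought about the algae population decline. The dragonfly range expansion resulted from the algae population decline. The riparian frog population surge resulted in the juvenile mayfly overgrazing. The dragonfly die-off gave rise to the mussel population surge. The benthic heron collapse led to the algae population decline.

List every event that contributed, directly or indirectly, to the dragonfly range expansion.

the algae population decline, the benthic heron collapse, the invasive algae population decline, the invasive dragonfly population surge, the seasonal carp recruitment failure

Immediate cause of the dragonfly range expansion: the algae population decline.
Further upstream: the invasive dragonfly population surge, the seasonal carp recruitment failure, the invasive algae population decline, the benthic heron collapse.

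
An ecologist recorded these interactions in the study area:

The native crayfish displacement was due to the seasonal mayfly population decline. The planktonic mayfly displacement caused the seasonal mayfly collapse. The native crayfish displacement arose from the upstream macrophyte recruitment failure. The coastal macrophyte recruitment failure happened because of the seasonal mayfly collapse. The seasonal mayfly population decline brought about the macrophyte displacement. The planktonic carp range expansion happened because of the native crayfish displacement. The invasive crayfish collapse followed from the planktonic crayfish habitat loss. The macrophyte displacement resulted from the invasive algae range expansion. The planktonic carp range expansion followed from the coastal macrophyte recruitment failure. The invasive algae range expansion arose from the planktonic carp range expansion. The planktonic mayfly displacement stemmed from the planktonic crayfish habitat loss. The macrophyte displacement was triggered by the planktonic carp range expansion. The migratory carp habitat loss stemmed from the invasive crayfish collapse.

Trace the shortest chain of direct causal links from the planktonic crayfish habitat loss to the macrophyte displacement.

the planktonic crayfish habitat loss → the planktonic mayfly displacement
the planktonic mayfly displacement → the seasonal mayfly collapse
the seasonal mayfly collapse → the coastal macrophyte recruitment failure
the coastal macrophyte recruitment failure → the planktonic carp range expansion
the planktonic carp range expansion → the macrophyte displacement
Length: 5 steps.

the planktonic crayfish habitat loss → the planktonic mayfly displacement → the seasonal mayfly collapse → the coastal macrophyte recruitment failure → the planktonic carp range expansion → the macrophyte displacement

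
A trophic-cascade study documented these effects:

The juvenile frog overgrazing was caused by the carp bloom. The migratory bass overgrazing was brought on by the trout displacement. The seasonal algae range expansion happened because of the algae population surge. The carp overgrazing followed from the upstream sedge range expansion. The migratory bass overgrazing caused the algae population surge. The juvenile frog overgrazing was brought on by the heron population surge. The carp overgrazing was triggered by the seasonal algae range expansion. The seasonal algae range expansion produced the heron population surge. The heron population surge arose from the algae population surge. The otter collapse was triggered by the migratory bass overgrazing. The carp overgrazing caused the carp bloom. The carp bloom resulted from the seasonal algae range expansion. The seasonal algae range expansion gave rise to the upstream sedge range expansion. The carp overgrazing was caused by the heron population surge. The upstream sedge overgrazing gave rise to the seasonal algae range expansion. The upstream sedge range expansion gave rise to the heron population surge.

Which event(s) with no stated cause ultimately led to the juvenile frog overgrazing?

Tracing upstream from the juvenile frog overgrazing: the juvenile frog overgrazing ← the heron population surge ← the algae population surge ← the migratory bass overgrazing ← the trout displacement.
A separate upstream branch: the juvenile frog overgrazing ← the heron population surge ← the seasonal algae range expansion ← the upstream sedge overgrazing.
Each of those chain origins has no stated cause.

the trout displacement, the upstream sedge overgrazing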